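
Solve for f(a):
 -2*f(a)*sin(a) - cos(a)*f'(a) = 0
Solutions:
 f(a) = C1*cos(a)^2


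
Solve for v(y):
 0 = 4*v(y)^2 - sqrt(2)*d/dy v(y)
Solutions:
 v(y) = -1/(C1 + 2*sqrt(2)*y)


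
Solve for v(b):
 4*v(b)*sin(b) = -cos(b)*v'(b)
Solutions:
 v(b) = C1*cos(b)^4


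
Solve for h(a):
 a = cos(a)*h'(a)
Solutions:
 h(a) = C1 + Integral(a/cos(a), a)


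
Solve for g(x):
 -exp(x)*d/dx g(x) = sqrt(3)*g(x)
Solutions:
 g(x) = C1*exp(sqrt(3)*exp(-x))


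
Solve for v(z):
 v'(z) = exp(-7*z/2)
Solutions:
 v(z) = C1 - 2*exp(-7*z/2)/7


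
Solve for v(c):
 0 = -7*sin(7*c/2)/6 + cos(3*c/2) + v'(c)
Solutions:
 v(c) = C1 - 2*sin(3*c/2)/3 - cos(7*c/2)/3


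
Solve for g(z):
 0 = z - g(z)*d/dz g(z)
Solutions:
 g(z) = -sqrt(C1 + z^2)
 g(z) = sqrt(C1 + z^2)


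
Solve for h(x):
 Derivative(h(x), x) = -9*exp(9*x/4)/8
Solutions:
 h(x) = C1 - exp(9*x/4)/2


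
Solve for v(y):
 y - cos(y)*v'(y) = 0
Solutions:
 v(y) = C1 + Integral(y/cos(y), y)


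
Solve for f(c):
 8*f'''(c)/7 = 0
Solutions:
 f(c) = C1 + C2*c + C3*c^2


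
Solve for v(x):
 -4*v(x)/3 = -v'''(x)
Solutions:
 v(x) = C3*exp(6^(2/3)*x/3) + (C1*sin(2^(2/3)*3^(1/6)*x/2) + C2*cos(2^(2/3)*3^(1/6)*x/2))*exp(-6^(2/3)*x/6)


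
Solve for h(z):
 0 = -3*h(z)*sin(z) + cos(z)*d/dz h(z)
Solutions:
 h(z) = C1/cos(z)^3


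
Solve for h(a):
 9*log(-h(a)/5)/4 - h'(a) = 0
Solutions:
 -4*Integral(1/(log(-_y) - log(5)), (_y, h(a)))/9 = C1 - a


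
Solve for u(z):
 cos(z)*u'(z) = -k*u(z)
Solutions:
 u(z) = C1*exp(k*(log(sin(z) - 1) - log(sin(z) + 1))/2)


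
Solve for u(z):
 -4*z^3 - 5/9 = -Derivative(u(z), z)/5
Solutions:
 u(z) = C1 + 5*z^4 + 25*z/9


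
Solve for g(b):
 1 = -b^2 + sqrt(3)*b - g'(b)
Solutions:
 g(b) = C1 - b^3/3 + sqrt(3)*b^2/2 - b


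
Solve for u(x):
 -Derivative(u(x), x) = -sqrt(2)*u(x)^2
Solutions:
 u(x) = -1/(C1 + sqrt(2)*x)


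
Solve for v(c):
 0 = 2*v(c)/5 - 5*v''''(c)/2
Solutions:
 v(c) = C1*exp(-sqrt(10)*c/5) + C2*exp(sqrt(10)*c/5) + C3*sin(sqrt(10)*c/5) + C4*cos(sqrt(10)*c/5)


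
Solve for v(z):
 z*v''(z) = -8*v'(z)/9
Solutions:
 v(z) = C1 + C2*z^(1/9)


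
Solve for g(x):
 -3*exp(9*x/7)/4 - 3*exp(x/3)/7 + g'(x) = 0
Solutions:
 g(x) = C1 + 7*exp(9*x/7)/12 + 9*exp(x/3)/7


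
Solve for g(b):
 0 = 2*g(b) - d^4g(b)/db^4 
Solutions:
 g(b) = C1*exp(-2^(1/4)*b) + C2*exp(2^(1/4)*b) + C3*sin(2^(1/4)*b) + C4*cos(2^(1/4)*b)


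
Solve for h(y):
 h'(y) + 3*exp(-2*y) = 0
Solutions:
 h(y) = C1 + 3*exp(-2*y)/2


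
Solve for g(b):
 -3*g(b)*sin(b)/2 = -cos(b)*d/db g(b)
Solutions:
 g(b) = C1/cos(b)^(3/2)


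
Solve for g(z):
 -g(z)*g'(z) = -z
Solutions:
 g(z) = -sqrt(C1 + z^2)
 g(z) = sqrt(C1 + z^2)


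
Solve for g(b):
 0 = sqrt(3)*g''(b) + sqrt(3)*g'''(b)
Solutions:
 g(b) = C1 + C2*b + C3*exp(-b)


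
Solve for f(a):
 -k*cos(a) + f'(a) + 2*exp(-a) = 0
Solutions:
 f(a) = C1 + k*sin(a) + 2*exp(-a)


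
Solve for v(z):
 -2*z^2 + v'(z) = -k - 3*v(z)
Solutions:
 v(z) = C1*exp(-3*z) - k/3 + 2*z^2/3 - 4*z/9 + 4/27


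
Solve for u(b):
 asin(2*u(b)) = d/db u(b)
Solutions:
 Integral(1/asin(2*_y), (_y, u(b))) = C1 + b


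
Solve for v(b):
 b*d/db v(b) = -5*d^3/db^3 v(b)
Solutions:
 v(b) = C1 + Integral(C2*airyai(-5^(2/3)*b/5) + C3*airybi(-5^(2/3)*b/5), b)


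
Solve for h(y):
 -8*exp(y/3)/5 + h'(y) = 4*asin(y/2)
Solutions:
 h(y) = C1 + 4*y*asin(y/2) + 4*sqrt(4 - y^2) + 24*exp(y/3)/5


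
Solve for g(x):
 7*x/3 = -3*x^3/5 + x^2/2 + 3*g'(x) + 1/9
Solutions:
 g(x) = C1 + x^4/20 - x^3/18 + 7*x^2/18 - x/27


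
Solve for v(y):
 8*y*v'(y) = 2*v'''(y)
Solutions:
 v(y) = C1 + Integral(C2*airyai(2^(2/3)*y) + C3*airybi(2^(2/3)*y), y)


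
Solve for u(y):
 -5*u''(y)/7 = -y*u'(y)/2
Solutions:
 u(y) = C1 + C2*erfi(sqrt(35)*y/10)


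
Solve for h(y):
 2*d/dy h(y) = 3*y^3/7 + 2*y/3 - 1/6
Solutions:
 h(y) = C1 + 3*y^4/56 + y^2/6 - y/12


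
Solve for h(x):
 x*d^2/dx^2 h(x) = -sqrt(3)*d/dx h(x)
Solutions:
 h(x) = C1 + C2*x^(1 - sqrt(3))


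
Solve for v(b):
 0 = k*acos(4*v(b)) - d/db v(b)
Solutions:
 Integral(1/acos(4*_y), (_y, v(b))) = C1 + b*k


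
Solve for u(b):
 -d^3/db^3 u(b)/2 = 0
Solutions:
 u(b) = C1 + C2*b + C3*b^2


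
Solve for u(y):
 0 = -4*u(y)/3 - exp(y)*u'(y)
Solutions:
 u(y) = C1*exp(4*exp(-y)/3)


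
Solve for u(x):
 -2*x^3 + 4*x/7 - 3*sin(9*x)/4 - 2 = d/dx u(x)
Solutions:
 u(x) = C1 - x^4/2 + 2*x^2/7 - 2*x + cos(9*x)/12


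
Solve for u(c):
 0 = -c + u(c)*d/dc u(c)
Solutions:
 u(c) = -sqrt(C1 + c^2)
 u(c) = sqrt(C1 + c^2)


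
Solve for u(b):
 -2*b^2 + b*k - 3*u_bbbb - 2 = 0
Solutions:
 u(b) = C1 + C2*b + C3*b^2 + C4*b^3 - b^6/540 + b^5*k/360 - b^4/36


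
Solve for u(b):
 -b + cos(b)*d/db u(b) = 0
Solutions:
 u(b) = C1 + Integral(b/cos(b), b)


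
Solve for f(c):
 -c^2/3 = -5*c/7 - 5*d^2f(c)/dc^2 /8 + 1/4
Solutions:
 f(c) = C1 + C2*c + 2*c^4/45 - 4*c^3/21 + c^2/5


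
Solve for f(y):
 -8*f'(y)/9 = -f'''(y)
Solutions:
 f(y) = C1 + C2*exp(-2*sqrt(2)*y/3) + C3*exp(2*sqrt(2)*y/3)


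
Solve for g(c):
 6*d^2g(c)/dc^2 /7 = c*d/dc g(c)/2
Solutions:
 g(c) = C1 + C2*erfi(sqrt(42)*c/12)


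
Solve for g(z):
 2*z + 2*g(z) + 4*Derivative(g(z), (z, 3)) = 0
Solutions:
 g(z) = C3*exp(-2^(2/3)*z/2) - z + (C1*sin(2^(2/3)*sqrt(3)*z/4) + C2*cos(2^(2/3)*sqrt(3)*z/4))*exp(2^(2/3)*z/4)


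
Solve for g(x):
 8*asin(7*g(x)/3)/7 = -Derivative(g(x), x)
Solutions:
 Integral(1/asin(7*_y/3), (_y, g(x))) = C1 - 8*x/7


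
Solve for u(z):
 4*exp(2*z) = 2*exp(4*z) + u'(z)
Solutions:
 u(z) = C1 - exp(4*z)/2 + 2*exp(2*z)


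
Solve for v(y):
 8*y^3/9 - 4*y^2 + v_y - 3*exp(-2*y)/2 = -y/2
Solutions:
 v(y) = C1 - 2*y^4/9 + 4*y^3/3 - y^2/4 - 3*exp(-2*y)/4


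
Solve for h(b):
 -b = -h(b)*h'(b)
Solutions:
 h(b) = -sqrt(C1 + b^2)
 h(b) = sqrt(C1 + b^2)


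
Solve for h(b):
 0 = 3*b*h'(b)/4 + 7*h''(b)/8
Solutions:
 h(b) = C1 + C2*erf(sqrt(21)*b/7)


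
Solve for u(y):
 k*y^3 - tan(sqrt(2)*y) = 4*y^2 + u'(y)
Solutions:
 u(y) = C1 + k*y^4/4 - 4*y^3/3 + sqrt(2)*log(cos(sqrt(2)*y))/2


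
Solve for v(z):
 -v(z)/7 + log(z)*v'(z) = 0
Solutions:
 v(z) = C1*exp(li(z)/7)


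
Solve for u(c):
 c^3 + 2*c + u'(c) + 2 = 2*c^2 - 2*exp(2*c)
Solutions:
 u(c) = C1 - c^4/4 + 2*c^3/3 - c^2 - 2*c - exp(2*c)


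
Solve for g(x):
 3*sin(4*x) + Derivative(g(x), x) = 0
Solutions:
 g(x) = C1 + 3*cos(4*x)/4


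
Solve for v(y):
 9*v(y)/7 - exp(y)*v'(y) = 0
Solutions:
 v(y) = C1*exp(-9*exp(-y)/7)


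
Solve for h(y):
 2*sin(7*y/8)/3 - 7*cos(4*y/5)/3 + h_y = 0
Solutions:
 h(y) = C1 + 35*sin(4*y/5)/12 + 16*cos(7*y/8)/21


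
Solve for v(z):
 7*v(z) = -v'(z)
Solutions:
 v(z) = C1*exp(-7*z)


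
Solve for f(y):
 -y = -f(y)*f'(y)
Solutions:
 f(y) = -sqrt(C1 + y^2)
 f(y) = sqrt(C1 + y^2)


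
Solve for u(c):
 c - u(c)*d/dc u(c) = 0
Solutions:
 u(c) = -sqrt(C1 + c^2)
 u(c) = sqrt(C1 + c^2)


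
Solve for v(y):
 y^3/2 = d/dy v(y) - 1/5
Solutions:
 v(y) = C1 + y^4/8 + y/5


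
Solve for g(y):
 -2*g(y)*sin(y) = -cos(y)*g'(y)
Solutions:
 g(y) = C1/cos(y)^2


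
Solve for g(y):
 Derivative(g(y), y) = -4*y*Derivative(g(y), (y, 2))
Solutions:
 g(y) = C1 + C2*y^(3/4)


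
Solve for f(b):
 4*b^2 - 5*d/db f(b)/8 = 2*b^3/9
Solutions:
 f(b) = C1 - 4*b^4/45 + 32*b^3/15


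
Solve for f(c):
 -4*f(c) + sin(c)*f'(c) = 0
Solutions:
 f(c) = C1*(cos(c)^2 - 2*cos(c) + 1)/(cos(c)^2 + 2*cos(c) + 1)


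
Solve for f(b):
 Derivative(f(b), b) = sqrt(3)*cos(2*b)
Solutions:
 f(b) = C1 + sqrt(3)*sin(2*b)/2


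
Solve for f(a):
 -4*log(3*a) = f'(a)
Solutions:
 f(a) = C1 - 4*a*log(a) - a*log(81) + 4*a


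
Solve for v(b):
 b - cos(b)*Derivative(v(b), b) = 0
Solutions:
 v(b) = C1 + Integral(b/cos(b), b)


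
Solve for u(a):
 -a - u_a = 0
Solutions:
 u(a) = C1 - a^2/2


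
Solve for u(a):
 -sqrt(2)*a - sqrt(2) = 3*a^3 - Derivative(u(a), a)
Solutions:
 u(a) = C1 + 3*a^4/4 + sqrt(2)*a^2/2 + sqrt(2)*a


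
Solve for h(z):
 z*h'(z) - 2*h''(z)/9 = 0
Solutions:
 h(z) = C1 + C2*erfi(3*z/2)


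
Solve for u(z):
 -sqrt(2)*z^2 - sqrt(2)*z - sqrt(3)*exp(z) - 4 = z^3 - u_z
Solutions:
 u(z) = C1 + z^4/4 + sqrt(2)*z^3/3 + sqrt(2)*z^2/2 + 4*z + sqrt(3)*exp(z)


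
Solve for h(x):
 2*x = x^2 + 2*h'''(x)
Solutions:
 h(x) = C1 + C2*x + C3*x^2 - x^5/120 + x^4/24


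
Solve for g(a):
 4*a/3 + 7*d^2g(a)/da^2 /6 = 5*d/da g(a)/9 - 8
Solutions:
 g(a) = C1 + C2*exp(10*a/21) + 6*a^2/5 + 486*a/25


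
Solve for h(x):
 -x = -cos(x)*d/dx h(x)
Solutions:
 h(x) = C1 + Integral(x/cos(x), x)


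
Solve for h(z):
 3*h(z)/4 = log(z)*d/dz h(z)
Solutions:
 h(z) = C1*exp(3*li(z)/4)


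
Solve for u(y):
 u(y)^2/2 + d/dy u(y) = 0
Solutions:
 u(y) = 2/(C1 + y)


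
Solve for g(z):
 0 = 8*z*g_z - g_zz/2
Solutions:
 g(z) = C1 + C2*erfi(2*sqrt(2)*z)


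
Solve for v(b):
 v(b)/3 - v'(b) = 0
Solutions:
 v(b) = C1*exp(b/3)


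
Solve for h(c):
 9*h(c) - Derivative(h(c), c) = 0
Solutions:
 h(c) = C1*exp(9*c)


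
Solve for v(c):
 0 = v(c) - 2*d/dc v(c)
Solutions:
 v(c) = C1*exp(c/2)


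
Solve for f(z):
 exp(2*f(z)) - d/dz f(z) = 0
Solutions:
 f(z) = log(-sqrt(-1/(C1 + z))) - log(2)/2
 f(z) = log(-1/(C1 + z))/2 - log(2)/2


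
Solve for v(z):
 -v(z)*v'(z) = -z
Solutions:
 v(z) = -sqrt(C1 + z^2)
 v(z) = sqrt(C1 + z^2)


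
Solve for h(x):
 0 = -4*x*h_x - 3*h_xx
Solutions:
 h(x) = C1 + C2*erf(sqrt(6)*x/3)


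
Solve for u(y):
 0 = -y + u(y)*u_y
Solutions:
 u(y) = -sqrt(C1 + y^2)
 u(y) = sqrt(C1 + y^2)


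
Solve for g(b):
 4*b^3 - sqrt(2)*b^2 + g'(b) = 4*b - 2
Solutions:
 g(b) = C1 - b^4 + sqrt(2)*b^3/3 + 2*b^2 - 2*b


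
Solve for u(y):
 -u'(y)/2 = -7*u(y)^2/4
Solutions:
 u(y) = -2/(C1 + 7*y)


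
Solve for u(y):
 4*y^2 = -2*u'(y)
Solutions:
 u(y) = C1 - 2*y^3/3


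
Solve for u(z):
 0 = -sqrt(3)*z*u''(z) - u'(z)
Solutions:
 u(z) = C1 + C2*z^(1 - sqrt(3)/3)


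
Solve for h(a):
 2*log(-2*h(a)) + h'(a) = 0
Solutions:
 Integral(1/(log(-_y) + log(2)), (_y, h(a)))/2 = C1 - a


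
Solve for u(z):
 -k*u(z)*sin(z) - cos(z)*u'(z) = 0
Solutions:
 u(z) = C1*exp(k*log(cos(z)))


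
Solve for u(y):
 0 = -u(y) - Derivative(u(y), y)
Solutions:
 u(y) = C1*exp(-y)


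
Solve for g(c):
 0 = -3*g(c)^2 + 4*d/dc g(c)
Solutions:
 g(c) = -4/(C1 + 3*c)


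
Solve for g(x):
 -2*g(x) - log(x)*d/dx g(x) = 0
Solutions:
 g(x) = C1*exp(-2*li(x))


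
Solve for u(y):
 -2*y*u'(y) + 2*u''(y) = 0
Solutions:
 u(y) = C1 + C2*erfi(sqrt(2)*y/2)


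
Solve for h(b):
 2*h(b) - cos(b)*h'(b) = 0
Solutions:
 h(b) = C1*(sin(b) + 1)/(sin(b) - 1)


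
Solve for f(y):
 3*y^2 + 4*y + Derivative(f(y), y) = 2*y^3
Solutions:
 f(y) = C1 + y^4/2 - y^3 - 2*y^2


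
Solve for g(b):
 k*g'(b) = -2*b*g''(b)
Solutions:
 g(b) = C1 + b^(1 - re(k)/2)*(C2*sin(log(b)*Abs(im(k))/2) + C3*cos(log(b)*im(k)/2))


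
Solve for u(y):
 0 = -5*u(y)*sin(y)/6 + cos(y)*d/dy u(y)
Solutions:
 u(y) = C1/cos(y)^(5/6)


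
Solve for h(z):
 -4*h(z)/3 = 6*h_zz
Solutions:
 h(z) = C1*sin(sqrt(2)*z/3) + C2*cos(sqrt(2)*z/3)


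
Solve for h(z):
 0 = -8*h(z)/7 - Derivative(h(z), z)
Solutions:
 h(z) = C1*exp(-8*z/7)


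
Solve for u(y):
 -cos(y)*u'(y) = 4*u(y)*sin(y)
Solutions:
 u(y) = C1*cos(y)^4


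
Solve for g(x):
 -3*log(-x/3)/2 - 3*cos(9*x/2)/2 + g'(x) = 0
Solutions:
 g(x) = C1 + 3*x*log(-x)/2 - 3*x*log(3)/2 - 3*x/2 + sin(9*x/2)/3


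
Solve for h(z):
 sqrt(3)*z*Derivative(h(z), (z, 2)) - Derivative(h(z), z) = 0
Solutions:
 h(z) = C1 + C2*z^(sqrt(3)/3 + 1)


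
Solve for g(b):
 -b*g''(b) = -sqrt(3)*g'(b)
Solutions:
 g(b) = C1 + C2*b^(1 + sqrt(3))


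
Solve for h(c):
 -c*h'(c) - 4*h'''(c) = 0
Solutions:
 h(c) = C1 + Integral(C2*airyai(-2^(1/3)*c/2) + C3*airybi(-2^(1/3)*c/2), c)


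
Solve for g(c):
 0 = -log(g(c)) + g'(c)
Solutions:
 li(g(c)) = C1 + c


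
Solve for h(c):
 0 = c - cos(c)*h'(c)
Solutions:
 h(c) = C1 + Integral(c/cos(c), c)


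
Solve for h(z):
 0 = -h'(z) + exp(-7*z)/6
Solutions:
 h(z) = C1 - exp(-7*z)/42


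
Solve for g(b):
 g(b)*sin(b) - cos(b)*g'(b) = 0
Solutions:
 g(b) = C1/cos(b)


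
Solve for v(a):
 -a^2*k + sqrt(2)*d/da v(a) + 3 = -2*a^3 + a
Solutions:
 v(a) = C1 - sqrt(2)*a^4/4 + sqrt(2)*a^3*k/6 + sqrt(2)*a^2/4 - 3*sqrt(2)*a/2


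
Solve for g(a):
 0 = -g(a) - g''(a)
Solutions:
 g(a) = C1*sin(a) + C2*cos(a)


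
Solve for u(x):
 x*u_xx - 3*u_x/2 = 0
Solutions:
 u(x) = C1 + C2*x^(5/2)


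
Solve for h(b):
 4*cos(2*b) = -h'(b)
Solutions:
 h(b) = C1 - 2*sin(2*b)


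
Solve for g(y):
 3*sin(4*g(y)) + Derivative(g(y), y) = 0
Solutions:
 g(y) = -acos((-C1 - exp(24*y))/(C1 - exp(24*y)))/4 + pi/2
 g(y) = acos((-C1 - exp(24*y))/(C1 - exp(24*y)))/4


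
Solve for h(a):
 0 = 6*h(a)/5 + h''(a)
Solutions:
 h(a) = C1*sin(sqrt(30)*a/5) + C2*cos(sqrt(30)*a/5)


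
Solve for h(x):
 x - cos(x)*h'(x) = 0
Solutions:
 h(x) = C1 + Integral(x/cos(x), x)


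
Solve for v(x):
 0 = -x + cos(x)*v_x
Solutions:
 v(x) = C1 + Integral(x/cos(x), x)


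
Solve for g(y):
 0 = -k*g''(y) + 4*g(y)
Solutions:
 g(y) = C1*exp(-2*y*sqrt(1/k)) + C2*exp(2*y*sqrt(1/k))


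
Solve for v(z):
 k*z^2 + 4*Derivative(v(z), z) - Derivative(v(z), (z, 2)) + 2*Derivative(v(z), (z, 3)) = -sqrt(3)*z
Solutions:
 v(z) = C1 - k*z^3/12 - k*z^2/16 + 7*k*z/32 - sqrt(3)*z^2/8 - sqrt(3)*z/16 + (C2*sin(sqrt(31)*z/4) + C3*cos(sqrt(31)*z/4))*exp(z/4)


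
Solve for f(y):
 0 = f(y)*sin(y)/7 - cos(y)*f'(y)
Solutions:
 f(y) = C1/cos(y)^(1/7)


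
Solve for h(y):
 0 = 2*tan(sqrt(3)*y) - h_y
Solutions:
 h(y) = C1 - 2*sqrt(3)*log(cos(sqrt(3)*y))/3


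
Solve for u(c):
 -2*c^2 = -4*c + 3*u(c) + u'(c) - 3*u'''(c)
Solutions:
 u(c) = C1*exp(-2^(1/3)*c*(2/(5*sqrt(29) + 27)^(1/3) + 2^(1/3)*(5*sqrt(29) + 27)^(1/3))/12)*sin(2^(1/3)*sqrt(3)*c*(-2^(1/3)*(5*sqrt(29) + 27)^(1/3) + 2/(5*sqrt(29) + 27)^(1/3))/12) + C2*exp(-2^(1/3)*c*(2/(5*sqrt(29) + 27)^(1/3) + 2^(1/3)*(5*sqrt(29) + 27)^(1/3))/12)*cos(2^(1/3)*sqrt(3)*c*(-2^(1/3)*(5*sqrt(29) + 27)^(1/3) + 2/(5*sqrt(29) + 27)^(1/3))/12) + C3*exp(2^(1/3)*c*(2/(5*sqrt(29) + 27)^(1/3) + 2^(1/3)*(5*sqrt(29) + 27)^(1/3))/6) - 2*c^2/3 + 16*c/9 - 16/27


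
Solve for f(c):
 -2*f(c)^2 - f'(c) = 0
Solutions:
 f(c) = 1/(C1 + 2*c)


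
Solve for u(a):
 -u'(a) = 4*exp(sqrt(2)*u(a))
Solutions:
 u(a) = sqrt(2)*(2*log(1/(C1 + 4*a)) - log(2))/4


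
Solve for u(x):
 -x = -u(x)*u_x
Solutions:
 u(x) = -sqrt(C1 + x^2)
 u(x) = sqrt(C1 + x^2)


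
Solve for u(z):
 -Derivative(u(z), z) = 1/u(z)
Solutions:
 u(z) = -sqrt(C1 - 2*z)
 u(z) = sqrt(C1 - 2*z)


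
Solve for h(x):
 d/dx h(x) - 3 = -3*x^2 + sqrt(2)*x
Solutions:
 h(x) = C1 - x^3 + sqrt(2)*x^2/2 + 3*x


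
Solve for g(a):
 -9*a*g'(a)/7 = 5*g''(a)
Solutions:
 g(a) = C1 + C2*erf(3*sqrt(70)*a/70)


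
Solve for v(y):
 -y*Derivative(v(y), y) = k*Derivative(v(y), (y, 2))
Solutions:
 v(y) = C1 + C2*sqrt(k)*erf(sqrt(2)*y*sqrt(1/k)/2)


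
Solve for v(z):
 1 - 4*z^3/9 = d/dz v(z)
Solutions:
 v(z) = C1 - z^4/9 + z


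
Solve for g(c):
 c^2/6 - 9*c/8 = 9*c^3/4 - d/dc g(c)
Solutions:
 g(c) = C1 + 9*c^4/16 - c^3/18 + 9*c^2/16


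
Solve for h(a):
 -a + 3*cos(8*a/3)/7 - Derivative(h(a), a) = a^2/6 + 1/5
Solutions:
 h(a) = C1 - a^3/18 - a^2/2 - a/5 + 9*sin(8*a/3)/56


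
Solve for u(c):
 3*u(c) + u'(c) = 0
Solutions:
 u(c) = C1*exp(-3*c)


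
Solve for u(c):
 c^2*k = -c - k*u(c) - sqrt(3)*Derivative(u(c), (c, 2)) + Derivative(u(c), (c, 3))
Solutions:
 u(c) = C1*exp(c*(-3^(1/3)*(-9*k/2 + sqrt((9*k + 2*sqrt(3))^2 - 12)/2 - sqrt(3))^(1/3) + sqrt(3) - 3^(2/3)/(-9*k/2 + sqrt((9*k + 2*sqrt(3))^2 - 12)/2 - sqrt(3))^(1/3))/3) + C2*exp(c*(3^(1/3)*(-9*k/2 + sqrt((9*k + 2*sqrt(3))^2 - 12)/2 - sqrt(3))^(1/3)/6 - 3^(5/6)*I*(-9*k/2 + sqrt((9*k + 2*sqrt(3))^2 - 12)/2 - sqrt(3))^(1/3)/6 + sqrt(3)/3 - 2/((-3^(1/3) + 3^(5/6)*I)*(-9*k/2 + sqrt((9*k + 2*sqrt(3))^2 - 12)/2 - sqrt(3))^(1/3)))) + C3*exp(c*(3^(1/3)*(-9*k/2 + sqrt((9*k + 2*sqrt(3))^2 - 12)/2 - sqrt(3))^(1/3)/6 + 3^(5/6)*I*(-9*k/2 + sqrt((9*k + 2*sqrt(3))^2 - 12)/2 - sqrt(3))^(1/3)/6 + sqrt(3)/3 + 2/((3^(1/3) + 3^(5/6)*I)*(-9*k/2 + sqrt((9*k + 2*sqrt(3))^2 - 12)/2 - sqrt(3))^(1/3)))) - c^2 - c/k + 2*sqrt(3)/k


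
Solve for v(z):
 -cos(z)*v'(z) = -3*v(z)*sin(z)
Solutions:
 v(z) = C1/cos(z)^3


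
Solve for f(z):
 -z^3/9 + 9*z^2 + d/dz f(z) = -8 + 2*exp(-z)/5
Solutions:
 f(z) = C1 + z^4/36 - 3*z^3 - 8*z - 2*exp(-z)/5


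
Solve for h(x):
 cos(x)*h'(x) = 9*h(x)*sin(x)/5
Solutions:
 h(x) = C1/cos(x)^(9/5)


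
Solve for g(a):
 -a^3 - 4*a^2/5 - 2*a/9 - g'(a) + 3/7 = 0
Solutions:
 g(a) = C1 - a^4/4 - 4*a^3/15 - a^2/9 + 3*a/7


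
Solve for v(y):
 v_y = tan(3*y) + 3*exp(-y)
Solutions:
 v(y) = C1 + log(tan(3*y)^2 + 1)/6 - 3*exp(-y)


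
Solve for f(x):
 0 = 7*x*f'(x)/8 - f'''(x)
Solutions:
 f(x) = C1 + Integral(C2*airyai(7^(1/3)*x/2) + C3*airybi(7^(1/3)*x/2), x)


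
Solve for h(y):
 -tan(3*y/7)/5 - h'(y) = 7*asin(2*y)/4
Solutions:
 h(y) = C1 - 7*y*asin(2*y)/4 - 7*sqrt(1 - 4*y^2)/8 + 7*log(cos(3*y/7))/15


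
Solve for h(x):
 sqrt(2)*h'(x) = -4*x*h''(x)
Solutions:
 h(x) = C1 + C2*x^(1 - sqrt(2)/4)


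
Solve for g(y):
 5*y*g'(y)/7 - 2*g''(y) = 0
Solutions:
 g(y) = C1 + C2*erfi(sqrt(35)*y/14)


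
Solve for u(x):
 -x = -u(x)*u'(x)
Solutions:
 u(x) = -sqrt(C1 + x^2)
 u(x) = sqrt(C1 + x^2)


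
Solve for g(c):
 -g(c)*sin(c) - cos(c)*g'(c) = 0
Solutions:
 g(c) = C1*cos(c)


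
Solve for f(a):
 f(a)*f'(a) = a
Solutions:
 f(a) = -sqrt(C1 + a^2)
 f(a) = sqrt(C1 + a^2)


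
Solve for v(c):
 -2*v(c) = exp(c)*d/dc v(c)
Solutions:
 v(c) = C1*exp(2*exp(-c))


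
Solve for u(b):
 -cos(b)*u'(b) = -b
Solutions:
 u(b) = C1 + Integral(b/cos(b), b)


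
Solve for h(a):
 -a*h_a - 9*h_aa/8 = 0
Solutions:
 h(a) = C1 + C2*erf(2*a/3)


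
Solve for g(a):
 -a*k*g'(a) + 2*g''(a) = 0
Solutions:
 g(a) = Piecewise((-sqrt(pi)*C1*erf(a*sqrt(-k)/2)/sqrt(-k) - C2, (k > 0) | (k < 0)), (-C1*a - C2, True))


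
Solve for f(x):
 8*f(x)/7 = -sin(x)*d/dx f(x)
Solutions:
 f(x) = C1*(cos(x) + 1)^(4/7)/(cos(x) - 1)^(4/7)


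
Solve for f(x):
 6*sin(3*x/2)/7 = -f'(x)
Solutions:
 f(x) = C1 + 4*cos(3*x/2)/7


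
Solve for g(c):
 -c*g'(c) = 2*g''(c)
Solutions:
 g(c) = C1 + C2*erf(c/2)


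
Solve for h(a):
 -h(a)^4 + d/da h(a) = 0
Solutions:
 h(a) = (-1/(C1 + 3*a))^(1/3)
 h(a) = (-1/(C1 + a))^(1/3)*(-3^(2/3) - 3*3^(1/6)*I)/6
 h(a) = (-1/(C1 + a))^(1/3)*(-3^(2/3) + 3*3^(1/6)*I)/6


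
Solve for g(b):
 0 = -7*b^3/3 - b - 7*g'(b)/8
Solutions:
 g(b) = C1 - 2*b^4/3 - 4*b^2/7


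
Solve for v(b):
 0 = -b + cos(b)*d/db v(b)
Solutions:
 v(b) = C1 + Integral(b/cos(b), b)


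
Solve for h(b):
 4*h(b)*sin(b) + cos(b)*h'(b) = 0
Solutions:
 h(b) = C1*cos(b)^4


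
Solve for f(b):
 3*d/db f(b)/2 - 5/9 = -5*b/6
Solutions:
 f(b) = C1 - 5*b^2/18 + 10*b/27


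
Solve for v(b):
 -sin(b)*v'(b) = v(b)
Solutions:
 v(b) = C1*sqrt(cos(b) + 1)/sqrt(cos(b) - 1)


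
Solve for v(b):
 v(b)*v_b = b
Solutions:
 v(b) = -sqrt(C1 + b^2)
 v(b) = sqrt(C1 + b^2)


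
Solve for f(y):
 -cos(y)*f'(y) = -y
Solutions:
 f(y) = C1 + Integral(y/cos(y), y)


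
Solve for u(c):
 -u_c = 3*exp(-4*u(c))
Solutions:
 u(c) = log(-I*(C1 - 12*c)^(1/4))
 u(c) = log(I*(C1 - 12*c)^(1/4))
 u(c) = log(-(C1 - 12*c)^(1/4))
 u(c) = log(C1 - 12*c)/4


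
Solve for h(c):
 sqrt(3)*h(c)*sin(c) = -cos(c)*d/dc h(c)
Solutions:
 h(c) = C1*cos(c)^(sqrt(3))


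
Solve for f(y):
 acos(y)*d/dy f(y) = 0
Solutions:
 f(y) = C1


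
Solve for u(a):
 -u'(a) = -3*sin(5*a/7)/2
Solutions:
 u(a) = C1 - 21*cos(5*a/7)/10


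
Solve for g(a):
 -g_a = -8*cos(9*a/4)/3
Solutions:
 g(a) = C1 + 32*sin(9*a/4)/27


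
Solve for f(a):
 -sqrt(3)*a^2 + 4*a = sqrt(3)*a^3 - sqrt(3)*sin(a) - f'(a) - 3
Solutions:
 f(a) = C1 + sqrt(3)*a^4/4 + sqrt(3)*a^3/3 - 2*a^2 - 3*a + sqrt(3)*cos(a)


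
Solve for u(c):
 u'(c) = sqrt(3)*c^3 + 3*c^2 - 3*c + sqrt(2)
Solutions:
 u(c) = C1 + sqrt(3)*c^4/4 + c^3 - 3*c^2/2 + sqrt(2)*c


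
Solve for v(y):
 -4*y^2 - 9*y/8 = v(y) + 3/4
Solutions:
 v(y) = -4*y^2 - 9*y/8 - 3/4


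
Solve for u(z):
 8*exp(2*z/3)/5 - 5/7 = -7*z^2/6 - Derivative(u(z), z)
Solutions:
 u(z) = C1 - 7*z^3/18 + 5*z/7 - 12*exp(2*z/3)/5


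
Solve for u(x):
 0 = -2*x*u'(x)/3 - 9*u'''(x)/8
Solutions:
 u(x) = C1 + Integral(C2*airyai(-2*2^(1/3)*x/3) + C3*airybi(-2*2^(1/3)*x/3), x)


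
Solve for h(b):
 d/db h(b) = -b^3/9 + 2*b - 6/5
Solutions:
 h(b) = C1 - b^4/36 + b^2 - 6*b/5


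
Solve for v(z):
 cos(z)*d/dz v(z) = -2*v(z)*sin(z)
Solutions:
 v(z) = C1*cos(z)^2


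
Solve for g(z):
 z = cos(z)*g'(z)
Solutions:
 g(z) = C1 + Integral(z/cos(z), z)


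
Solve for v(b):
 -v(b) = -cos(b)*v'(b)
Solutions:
 v(b) = C1*sqrt(sin(b) + 1)/sqrt(sin(b) - 1)


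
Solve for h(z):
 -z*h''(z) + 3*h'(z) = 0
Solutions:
 h(z) = C1 + C2*z^4


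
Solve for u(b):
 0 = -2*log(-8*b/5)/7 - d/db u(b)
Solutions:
 u(b) = C1 - 2*b*log(-b)/7 + 2*b*(-3*log(2) + 1 + log(5))/7


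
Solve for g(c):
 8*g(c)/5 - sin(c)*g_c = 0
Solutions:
 g(c) = C1*(cos(c) - 1)^(4/5)/(cos(c) + 1)^(4/5)


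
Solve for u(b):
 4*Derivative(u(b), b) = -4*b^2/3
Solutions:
 u(b) = C1 - b^3/9


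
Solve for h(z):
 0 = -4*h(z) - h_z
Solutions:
 h(z) = C1*exp(-4*z)


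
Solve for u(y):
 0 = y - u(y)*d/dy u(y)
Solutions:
 u(y) = -sqrt(C1 + y^2)
 u(y) = sqrt(C1 + y^2)


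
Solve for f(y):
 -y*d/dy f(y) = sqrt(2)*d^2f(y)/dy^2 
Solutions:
 f(y) = C1 + C2*erf(2^(1/4)*y/2)


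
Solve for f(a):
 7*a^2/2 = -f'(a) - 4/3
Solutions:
 f(a) = C1 - 7*a^3/6 - 4*a/3


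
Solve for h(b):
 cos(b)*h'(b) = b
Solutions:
 h(b) = C1 + Integral(b/cos(b), b)


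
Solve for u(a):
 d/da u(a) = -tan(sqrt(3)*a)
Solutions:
 u(a) = C1 + sqrt(3)*log(cos(sqrt(3)*a))/3


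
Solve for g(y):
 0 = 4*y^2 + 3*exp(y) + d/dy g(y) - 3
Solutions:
 g(y) = C1 - 4*y^3/3 + 3*y - 3*exp(y)


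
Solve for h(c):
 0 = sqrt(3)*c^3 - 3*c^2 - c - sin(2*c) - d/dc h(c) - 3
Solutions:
 h(c) = C1 + sqrt(3)*c^4/4 - c^3 - c^2/2 - 3*c + cos(2*c)/2


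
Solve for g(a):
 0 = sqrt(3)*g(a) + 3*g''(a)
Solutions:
 g(a) = C1*sin(3^(3/4)*a/3) + C2*cos(3^(3/4)*a/3)


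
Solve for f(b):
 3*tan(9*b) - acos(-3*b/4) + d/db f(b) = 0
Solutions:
 f(b) = C1 + b*acos(-3*b/4) + sqrt(16 - 9*b^2)/3 + log(cos(9*b))/3


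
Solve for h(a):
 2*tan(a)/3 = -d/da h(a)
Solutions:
 h(a) = C1 + 2*log(cos(a))/3


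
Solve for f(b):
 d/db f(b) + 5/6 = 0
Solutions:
 f(b) = C1 - 5*b/6


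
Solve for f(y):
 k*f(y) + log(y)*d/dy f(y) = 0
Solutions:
 f(y) = C1*exp(-k*li(y))


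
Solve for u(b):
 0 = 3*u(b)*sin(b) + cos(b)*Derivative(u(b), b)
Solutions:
 u(b) = C1*cos(b)^3


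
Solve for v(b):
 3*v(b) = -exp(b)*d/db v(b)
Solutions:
 v(b) = C1*exp(3*exp(-b))


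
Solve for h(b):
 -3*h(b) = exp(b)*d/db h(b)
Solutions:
 h(b) = C1*exp(3*exp(-b))


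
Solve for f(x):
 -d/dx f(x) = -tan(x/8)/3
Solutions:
 f(x) = C1 - 8*log(cos(x/8))/3


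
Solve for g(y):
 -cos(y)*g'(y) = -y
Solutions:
 g(y) = C1 + Integral(y/cos(y), y)


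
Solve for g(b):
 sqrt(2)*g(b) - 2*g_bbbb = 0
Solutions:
 g(b) = C1*exp(-2^(7/8)*b/2) + C2*exp(2^(7/8)*b/2) + C3*sin(2^(7/8)*b/2) + C4*cos(2^(7/8)*b/2)


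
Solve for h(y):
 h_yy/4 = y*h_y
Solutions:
 h(y) = C1 + C2*erfi(sqrt(2)*y)


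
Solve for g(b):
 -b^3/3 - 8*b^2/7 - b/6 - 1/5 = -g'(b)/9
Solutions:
 g(b) = C1 + 3*b^4/4 + 24*b^3/7 + 3*b^2/4 + 9*b/5


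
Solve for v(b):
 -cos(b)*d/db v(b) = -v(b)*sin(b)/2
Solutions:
 v(b) = C1/sqrt(cos(b))


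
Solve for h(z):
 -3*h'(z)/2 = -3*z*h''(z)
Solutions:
 h(z) = C1 + C2*z^(3/2)


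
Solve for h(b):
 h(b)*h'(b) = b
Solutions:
 h(b) = -sqrt(C1 + b^2)
 h(b) = sqrt(C1 + b^2)


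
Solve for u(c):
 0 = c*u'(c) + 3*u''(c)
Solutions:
 u(c) = C1 + C2*erf(sqrt(6)*c/6)


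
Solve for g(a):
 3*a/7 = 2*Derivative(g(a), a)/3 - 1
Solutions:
 g(a) = C1 + 9*a^2/28 + 3*a/2


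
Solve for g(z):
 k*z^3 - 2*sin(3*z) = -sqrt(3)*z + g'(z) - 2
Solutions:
 g(z) = C1 + k*z^4/4 + sqrt(3)*z^2/2 + 2*z + 2*cos(3*z)/3


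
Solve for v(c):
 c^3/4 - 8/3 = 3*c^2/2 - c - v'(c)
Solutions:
 v(c) = C1 - c^4/16 + c^3/2 - c^2/2 + 8*c/3


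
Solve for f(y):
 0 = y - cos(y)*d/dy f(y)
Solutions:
 f(y) = C1 + Integral(y/cos(y), y)


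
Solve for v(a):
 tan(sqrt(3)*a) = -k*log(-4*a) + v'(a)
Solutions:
 v(a) = C1 + a*k*(log(-a) - 1) + 2*a*k*log(2) - sqrt(3)*log(cos(sqrt(3)*a))/3


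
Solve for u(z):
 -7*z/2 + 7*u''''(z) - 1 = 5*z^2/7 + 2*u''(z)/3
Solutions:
 u(z) = C1 + C2*z + C3*exp(-sqrt(42)*z/21) + C4*exp(sqrt(42)*z/21) - 5*z^4/56 - 7*z^3/8 - 12*z^2


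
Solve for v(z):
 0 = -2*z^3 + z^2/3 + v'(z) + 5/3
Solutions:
 v(z) = C1 + z^4/2 - z^3/9 - 5*z/3


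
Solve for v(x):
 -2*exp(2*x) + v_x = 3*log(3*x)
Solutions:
 v(x) = C1 + 3*x*log(x) + 3*x*(-1 + log(3)) + exp(2*x)


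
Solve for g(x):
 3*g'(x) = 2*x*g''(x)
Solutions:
 g(x) = C1 + C2*x^(5/2)


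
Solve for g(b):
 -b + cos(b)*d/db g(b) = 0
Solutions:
 g(b) = C1 + Integral(b/cos(b), b)


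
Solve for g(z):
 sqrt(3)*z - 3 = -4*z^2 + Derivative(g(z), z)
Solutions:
 g(z) = C1 + 4*z^3/3 + sqrt(3)*z^2/2 - 3*z


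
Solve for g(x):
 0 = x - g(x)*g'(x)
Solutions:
 g(x) = -sqrt(C1 + x^2)
 g(x) = sqrt(C1 + x^2)


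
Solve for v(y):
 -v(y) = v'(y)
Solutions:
 v(y) = C1*exp(-y)


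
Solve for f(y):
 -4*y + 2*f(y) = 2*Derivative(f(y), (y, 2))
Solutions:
 f(y) = C1*exp(-y) + C2*exp(y) + 2*y


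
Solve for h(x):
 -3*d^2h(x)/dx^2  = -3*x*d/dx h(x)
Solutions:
 h(x) = C1 + C2*erfi(sqrt(2)*x/2)


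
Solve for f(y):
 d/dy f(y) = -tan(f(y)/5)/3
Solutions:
 f(y) = -5*asin(C1*exp(-y/15)) + 5*pi
 f(y) = 5*asin(C1*exp(-y/15))


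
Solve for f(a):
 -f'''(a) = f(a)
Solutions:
 f(a) = C3*exp(-a) + (C1*sin(sqrt(3)*a/2) + C2*cos(sqrt(3)*a/2))*exp(a/2)


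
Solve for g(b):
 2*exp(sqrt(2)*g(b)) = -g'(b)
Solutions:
 g(b) = sqrt(2)*(2*log(1/(C1 + 2*b)) - log(2))/4


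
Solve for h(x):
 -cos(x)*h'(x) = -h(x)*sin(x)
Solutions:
 h(x) = C1/cos(x)


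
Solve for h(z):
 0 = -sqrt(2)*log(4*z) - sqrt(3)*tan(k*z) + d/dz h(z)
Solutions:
 h(z) = C1 + sqrt(2)*z*(log(z) - 1) + 2*sqrt(2)*z*log(2) + sqrt(3)*Piecewise((-log(cos(k*z))/k, Ne(k, 0)), (0, True))


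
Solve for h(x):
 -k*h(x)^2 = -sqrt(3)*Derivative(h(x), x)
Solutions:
 h(x) = -3/(C1 + sqrt(3)*k*x)


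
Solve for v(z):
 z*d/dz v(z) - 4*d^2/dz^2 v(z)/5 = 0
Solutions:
 v(z) = C1 + C2*erfi(sqrt(10)*z/4)


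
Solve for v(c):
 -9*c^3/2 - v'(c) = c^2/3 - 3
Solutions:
 v(c) = C1 - 9*c^4/8 - c^3/9 + 3*c


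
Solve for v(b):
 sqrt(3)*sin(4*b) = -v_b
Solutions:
 v(b) = C1 + sqrt(3)*cos(4*b)/4


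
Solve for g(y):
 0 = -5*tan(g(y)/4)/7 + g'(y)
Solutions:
 g(y) = -4*asin(C1*exp(5*y/28)) + 4*pi
 g(y) = 4*asin(C1*exp(5*y/28))


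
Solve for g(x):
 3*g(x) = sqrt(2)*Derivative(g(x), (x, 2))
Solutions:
 g(x) = C1*exp(-2^(3/4)*sqrt(3)*x/2) + C2*exp(2^(3/4)*sqrt(3)*x/2)


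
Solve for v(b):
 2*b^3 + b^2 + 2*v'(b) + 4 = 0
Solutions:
 v(b) = C1 - b^4/4 - b^3/6 - 2*b


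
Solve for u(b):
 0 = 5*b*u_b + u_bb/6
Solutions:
 u(b) = C1 + C2*erf(sqrt(15)*b)


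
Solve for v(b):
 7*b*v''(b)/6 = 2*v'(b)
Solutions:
 v(b) = C1 + C2*b^(19/7)


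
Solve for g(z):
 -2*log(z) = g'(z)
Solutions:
 g(z) = C1 - 2*z*log(z) + 2*z


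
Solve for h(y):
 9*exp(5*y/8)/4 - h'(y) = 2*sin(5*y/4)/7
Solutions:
 h(y) = C1 + 18*exp(5*y/8)/5 + 8*cos(5*y/4)/35


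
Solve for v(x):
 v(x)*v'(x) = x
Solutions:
 v(x) = -sqrt(C1 + x^2)
 v(x) = sqrt(C1 + x^2)


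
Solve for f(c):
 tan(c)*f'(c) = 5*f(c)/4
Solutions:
 f(c) = C1*sin(c)^(5/4)


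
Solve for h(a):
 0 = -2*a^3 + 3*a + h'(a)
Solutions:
 h(a) = C1 + a^4/2 - 3*a^2/2


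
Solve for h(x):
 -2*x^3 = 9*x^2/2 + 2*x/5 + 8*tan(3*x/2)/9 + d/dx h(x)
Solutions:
 h(x) = C1 - x^4/2 - 3*x^3/2 - x^2/5 + 16*log(cos(3*x/2))/27


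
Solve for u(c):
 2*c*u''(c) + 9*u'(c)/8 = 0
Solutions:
 u(c) = C1 + C2*c^(7/16)


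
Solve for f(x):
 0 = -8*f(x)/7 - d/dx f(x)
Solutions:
 f(x) = C1*exp(-8*x/7)


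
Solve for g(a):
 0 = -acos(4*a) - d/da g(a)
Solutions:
 g(a) = C1 - a*acos(4*a) + sqrt(1 - 16*a^2)/4


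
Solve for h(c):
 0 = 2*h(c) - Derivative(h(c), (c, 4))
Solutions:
 h(c) = C1*exp(-2^(1/4)*c) + C2*exp(2^(1/4)*c) + C3*sin(2^(1/4)*c) + C4*cos(2^(1/4)*c)


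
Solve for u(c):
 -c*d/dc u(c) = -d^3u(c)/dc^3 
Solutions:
 u(c) = C1 + Integral(C2*airyai(c) + C3*airybi(c), c)


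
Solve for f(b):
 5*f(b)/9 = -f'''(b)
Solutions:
 f(b) = C3*exp(-15^(1/3)*b/3) + (C1*sin(3^(5/6)*5^(1/3)*b/6) + C2*cos(3^(5/6)*5^(1/3)*b/6))*exp(15^(1/3)*b/6)


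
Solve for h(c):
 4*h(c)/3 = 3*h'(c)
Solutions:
 h(c) = C1*exp(4*c/9)


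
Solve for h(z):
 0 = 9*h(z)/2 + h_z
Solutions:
 h(z) = C1*exp(-9*z/2)


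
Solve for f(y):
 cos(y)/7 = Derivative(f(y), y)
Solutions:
 f(y) = C1 + sin(y)/7


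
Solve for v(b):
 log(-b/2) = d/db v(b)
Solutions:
 v(b) = C1 + b*log(-b) + b*(-1 - log(2))


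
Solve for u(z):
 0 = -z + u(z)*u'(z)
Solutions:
 u(z) = -sqrt(C1 + z^2)
 u(z) = sqrt(C1 + z^2)


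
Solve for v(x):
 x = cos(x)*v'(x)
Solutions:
 v(x) = C1 + Integral(x/cos(x), x)


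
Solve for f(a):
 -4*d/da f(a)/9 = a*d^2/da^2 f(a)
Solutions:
 f(a) = C1 + C2*a^(5/9)


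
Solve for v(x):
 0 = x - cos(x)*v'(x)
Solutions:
 v(x) = C1 + Integral(x/cos(x), x)


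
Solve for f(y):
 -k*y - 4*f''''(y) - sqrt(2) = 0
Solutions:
 f(y) = C1 + C2*y + C3*y^2 + C4*y^3 - k*y^5/480 - sqrt(2)*y^4/96


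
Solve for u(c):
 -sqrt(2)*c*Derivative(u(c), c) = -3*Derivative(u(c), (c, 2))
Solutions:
 u(c) = C1 + C2*erfi(2^(3/4)*sqrt(3)*c/6)


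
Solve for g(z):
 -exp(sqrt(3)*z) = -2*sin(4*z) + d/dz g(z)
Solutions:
 g(z) = C1 - sqrt(3)*exp(sqrt(3)*z)/3 - cos(4*z)/2


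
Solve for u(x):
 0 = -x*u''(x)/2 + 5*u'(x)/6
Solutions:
 u(x) = C1 + C2*x^(8/3)


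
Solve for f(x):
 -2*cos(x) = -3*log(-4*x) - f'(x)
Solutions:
 f(x) = C1 - 3*x*log(-x) - 6*x*log(2) + 3*x + 2*sin(x)


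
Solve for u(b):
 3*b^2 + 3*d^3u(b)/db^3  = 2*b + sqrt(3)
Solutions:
 u(b) = C1 + C2*b + C3*b^2 - b^5/60 + b^4/36 + sqrt(3)*b^3/18


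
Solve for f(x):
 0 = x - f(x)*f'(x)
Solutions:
 f(x) = -sqrt(C1 + x^2)
 f(x) = sqrt(C1 + x^2)


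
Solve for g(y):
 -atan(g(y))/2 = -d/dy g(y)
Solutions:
 Integral(1/atan(_y), (_y, g(y))) = C1 + y/2


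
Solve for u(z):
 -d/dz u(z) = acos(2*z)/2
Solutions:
 u(z) = C1 - z*acos(2*z)/2 + sqrt(1 - 4*z^2)/4


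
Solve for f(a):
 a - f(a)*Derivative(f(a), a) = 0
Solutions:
 f(a) = -sqrt(C1 + a^2)
 f(a) = sqrt(C1 + a^2)


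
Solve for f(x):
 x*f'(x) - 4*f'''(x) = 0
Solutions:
 f(x) = C1 + Integral(C2*airyai(2^(1/3)*x/2) + C3*airybi(2^(1/3)*x/2), x)


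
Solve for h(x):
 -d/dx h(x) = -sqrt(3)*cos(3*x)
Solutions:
 h(x) = C1 + sqrt(3)*sin(3*x)/3


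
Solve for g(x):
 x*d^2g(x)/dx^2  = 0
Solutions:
 g(x) = C1 + C2*x


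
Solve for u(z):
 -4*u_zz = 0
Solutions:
 u(z) = C1 + C2*z


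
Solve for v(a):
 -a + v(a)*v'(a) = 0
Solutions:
 v(a) = -sqrt(C1 + a^2)
 v(a) = sqrt(C1 + a^2)


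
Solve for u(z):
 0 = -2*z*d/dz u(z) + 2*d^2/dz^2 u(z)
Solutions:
 u(z) = C1 + C2*erfi(sqrt(2)*z/2)


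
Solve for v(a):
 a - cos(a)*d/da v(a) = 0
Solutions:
 v(a) = C1 + Integral(a/cos(a), a)


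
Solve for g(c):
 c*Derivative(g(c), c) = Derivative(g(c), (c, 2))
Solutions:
 g(c) = C1 + C2*erfi(sqrt(2)*c/2)


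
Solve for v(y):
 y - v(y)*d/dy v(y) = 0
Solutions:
 v(y) = -sqrt(C1 + y^2)
 v(y) = sqrt(C1 + y^2)


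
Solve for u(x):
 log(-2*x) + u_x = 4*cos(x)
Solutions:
 u(x) = C1 - x*log(-x) - x*log(2) + x + 4*sin(x)


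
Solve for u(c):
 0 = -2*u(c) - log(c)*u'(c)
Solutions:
 u(c) = C1*exp(-2*li(c))


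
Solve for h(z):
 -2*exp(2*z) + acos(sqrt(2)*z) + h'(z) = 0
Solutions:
 h(z) = C1 - z*acos(sqrt(2)*z) + sqrt(2)*sqrt(1 - 2*z^2)/2 + exp(2*z)


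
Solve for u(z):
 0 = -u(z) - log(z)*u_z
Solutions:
 u(z) = C1*exp(-li(z))


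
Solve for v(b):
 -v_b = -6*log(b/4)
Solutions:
 v(b) = C1 + 6*b*log(b) - b*log(4096) - 6*b


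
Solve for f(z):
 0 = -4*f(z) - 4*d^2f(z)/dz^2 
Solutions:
 f(z) = C1*sin(z) + C2*cos(z)


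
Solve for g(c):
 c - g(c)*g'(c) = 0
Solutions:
 g(c) = -sqrt(C1 + c^2)
 g(c) = sqrt(C1 + c^2)


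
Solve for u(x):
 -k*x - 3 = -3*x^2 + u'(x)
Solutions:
 u(x) = C1 - k*x^2/2 + x^3 - 3*x


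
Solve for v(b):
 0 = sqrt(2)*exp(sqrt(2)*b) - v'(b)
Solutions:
 v(b) = C1 + exp(sqrt(2)*b)


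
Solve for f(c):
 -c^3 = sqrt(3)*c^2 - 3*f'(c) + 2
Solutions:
 f(c) = C1 + c^4/12 + sqrt(3)*c^3/9 + 2*c/3


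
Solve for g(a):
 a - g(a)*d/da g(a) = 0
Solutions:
 g(a) = -sqrt(C1 + a^2)
 g(a) = sqrt(C1 + a^2)


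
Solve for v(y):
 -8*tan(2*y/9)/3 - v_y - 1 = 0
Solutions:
 v(y) = C1 - y + 12*log(cos(2*y/9))


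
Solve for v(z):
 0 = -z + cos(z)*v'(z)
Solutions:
 v(z) = C1 + Integral(z/cos(z), z)


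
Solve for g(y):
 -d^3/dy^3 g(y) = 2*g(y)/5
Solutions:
 g(y) = C3*exp(-2^(1/3)*5^(2/3)*y/5) + (C1*sin(2^(1/3)*sqrt(3)*5^(2/3)*y/10) + C2*cos(2^(1/3)*sqrt(3)*5^(2/3)*y/10))*exp(2^(1/3)*5^(2/3)*y/10)


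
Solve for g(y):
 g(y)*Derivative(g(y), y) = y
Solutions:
 g(y) = -sqrt(C1 + y^2)
 g(y) = sqrt(C1 + y^2)


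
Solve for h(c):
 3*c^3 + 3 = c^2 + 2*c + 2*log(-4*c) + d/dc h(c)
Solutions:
 h(c) = C1 + 3*c^4/4 - c^3/3 - c^2 - 2*c*log(-c) + c*(5 - 4*log(2))


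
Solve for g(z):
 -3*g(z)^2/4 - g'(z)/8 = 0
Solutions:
 g(z) = 1/(C1 + 6*z)


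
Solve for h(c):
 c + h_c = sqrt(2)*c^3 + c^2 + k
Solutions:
 h(c) = C1 + sqrt(2)*c^4/4 + c^3/3 - c^2/2 + c*k


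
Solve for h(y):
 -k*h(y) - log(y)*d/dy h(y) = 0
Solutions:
 h(y) = C1*exp(-k*li(y))


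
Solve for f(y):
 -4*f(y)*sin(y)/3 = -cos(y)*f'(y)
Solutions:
 f(y) = C1/cos(y)^(4/3)


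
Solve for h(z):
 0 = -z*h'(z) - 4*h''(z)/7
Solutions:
 h(z) = C1 + C2*erf(sqrt(14)*z/4)


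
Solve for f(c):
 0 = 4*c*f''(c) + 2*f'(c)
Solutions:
 f(c) = C1 + C2*sqrt(c)


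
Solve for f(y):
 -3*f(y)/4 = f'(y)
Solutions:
 f(y) = C1*exp(-3*y/4)


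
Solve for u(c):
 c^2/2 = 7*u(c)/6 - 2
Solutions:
 u(c) = 3*c^2/7 + 12/7


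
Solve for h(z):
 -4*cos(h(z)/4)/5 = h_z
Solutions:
 4*z/5 - 2*log(sin(h(z)/4) - 1) + 2*log(sin(h(z)/4) + 1) = C1


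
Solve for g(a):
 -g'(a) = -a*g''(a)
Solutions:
 g(a) = C1 + C2*a^2


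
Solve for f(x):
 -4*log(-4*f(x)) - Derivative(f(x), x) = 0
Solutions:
 Integral(1/(log(-_y) + 2*log(2)), (_y, f(x)))/4 = C1 - x


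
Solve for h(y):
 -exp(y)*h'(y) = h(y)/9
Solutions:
 h(y) = C1*exp(exp(-y)/9)


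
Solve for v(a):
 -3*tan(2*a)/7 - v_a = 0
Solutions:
 v(a) = C1 + 3*log(cos(2*a))/14


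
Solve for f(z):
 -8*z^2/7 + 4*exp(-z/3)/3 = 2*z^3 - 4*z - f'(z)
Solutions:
 f(z) = C1 + z^4/2 + 8*z^3/21 - 2*z^2 + 4*exp(-z/3)


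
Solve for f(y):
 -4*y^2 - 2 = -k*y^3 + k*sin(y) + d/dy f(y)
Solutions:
 f(y) = C1 + k*y^4/4 + k*cos(y) - 4*y^3/3 - 2*y


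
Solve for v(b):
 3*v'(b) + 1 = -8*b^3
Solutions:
 v(b) = C1 - 2*b^4/3 - b/3


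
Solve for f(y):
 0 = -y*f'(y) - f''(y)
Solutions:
 f(y) = C1 + C2*erf(sqrt(2)*y/2)


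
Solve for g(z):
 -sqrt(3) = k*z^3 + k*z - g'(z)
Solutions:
 g(z) = C1 + k*z^4/4 + k*z^2/2 + sqrt(3)*z


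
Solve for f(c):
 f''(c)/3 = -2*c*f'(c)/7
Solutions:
 f(c) = C1 + C2*erf(sqrt(21)*c/7)


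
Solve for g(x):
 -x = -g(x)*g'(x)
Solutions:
 g(x) = -sqrt(C1 + x^2)
 g(x) = sqrt(C1 + x^2)


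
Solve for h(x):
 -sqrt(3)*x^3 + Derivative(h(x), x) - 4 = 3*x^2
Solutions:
 h(x) = C1 + sqrt(3)*x^4/4 + x^3 + 4*x


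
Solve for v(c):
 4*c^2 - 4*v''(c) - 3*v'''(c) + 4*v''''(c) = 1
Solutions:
 v(c) = C1 + C2*c + C3*exp(c*(3 - sqrt(73))/8) + C4*exp(c*(3 + sqrt(73))/8) + c^4/12 - c^3/4 + 23*c^2/16


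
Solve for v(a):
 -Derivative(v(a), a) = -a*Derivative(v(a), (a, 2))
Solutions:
 v(a) = C1 + C2*a^2


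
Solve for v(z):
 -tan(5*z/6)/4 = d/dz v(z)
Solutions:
 v(z) = C1 + 3*log(cos(5*z/6))/10


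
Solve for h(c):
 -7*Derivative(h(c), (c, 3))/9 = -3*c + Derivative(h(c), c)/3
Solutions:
 h(c) = C1 + C2*sin(sqrt(21)*c/7) + C3*cos(sqrt(21)*c/7) + 9*c^2/2


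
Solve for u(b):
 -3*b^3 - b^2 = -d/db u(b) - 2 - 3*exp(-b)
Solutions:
 u(b) = C1 + 3*b^4/4 + b^3/3 - 2*b + 3*exp(-b)


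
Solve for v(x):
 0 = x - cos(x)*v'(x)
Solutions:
 v(x) = C1 + Integral(x/cos(x), x)


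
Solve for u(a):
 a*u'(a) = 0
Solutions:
 u(a) = C1


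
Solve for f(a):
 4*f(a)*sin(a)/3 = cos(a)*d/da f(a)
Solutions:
 f(a) = C1/cos(a)^(4/3)


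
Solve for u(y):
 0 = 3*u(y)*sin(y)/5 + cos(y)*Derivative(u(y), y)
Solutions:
 u(y) = C1*cos(y)^(3/5)


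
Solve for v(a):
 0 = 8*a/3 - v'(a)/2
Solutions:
 v(a) = C1 + 8*a^2/3


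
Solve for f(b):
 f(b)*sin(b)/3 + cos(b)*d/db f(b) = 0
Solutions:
 f(b) = C1*cos(b)^(1/3)


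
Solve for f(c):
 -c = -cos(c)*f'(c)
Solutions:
 f(c) = C1 + Integral(c/cos(c), c)


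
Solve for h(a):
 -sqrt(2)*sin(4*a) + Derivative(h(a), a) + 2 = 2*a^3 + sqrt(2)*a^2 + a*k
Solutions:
 h(a) = C1 + a^4/2 + sqrt(2)*a^3/3 + a^2*k/2 - 2*a - sqrt(2)*cos(4*a)/4


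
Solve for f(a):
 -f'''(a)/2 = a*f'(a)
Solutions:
 f(a) = C1 + Integral(C2*airyai(-2^(1/3)*a) + C3*airybi(-2^(1/3)*a), a)


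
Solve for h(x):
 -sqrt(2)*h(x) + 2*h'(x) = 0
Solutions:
 h(x) = C1*exp(sqrt(2)*x/2)


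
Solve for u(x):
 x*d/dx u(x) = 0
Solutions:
 u(x) = C1


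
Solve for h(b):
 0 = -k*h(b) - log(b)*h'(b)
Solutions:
 h(b) = C1*exp(-k*li(b))


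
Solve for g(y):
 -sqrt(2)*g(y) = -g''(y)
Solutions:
 g(y) = C1*exp(-2^(1/4)*y) + C2*exp(2^(1/4)*y)


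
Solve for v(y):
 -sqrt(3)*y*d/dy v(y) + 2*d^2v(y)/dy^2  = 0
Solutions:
 v(y) = C1 + C2*erfi(3^(1/4)*y/2)


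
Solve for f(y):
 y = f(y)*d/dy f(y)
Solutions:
 f(y) = -sqrt(C1 + y^2)
 f(y) = sqrt(C1 + y^2)


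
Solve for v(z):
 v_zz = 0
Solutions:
 v(z) = C1 + C2*z


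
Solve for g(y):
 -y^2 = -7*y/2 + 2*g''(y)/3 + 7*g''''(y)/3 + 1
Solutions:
 g(y) = C1 + C2*y + C3*sin(sqrt(14)*y/7) + C4*cos(sqrt(14)*y/7) - y^4/8 + 7*y^3/8 + 9*y^2/2


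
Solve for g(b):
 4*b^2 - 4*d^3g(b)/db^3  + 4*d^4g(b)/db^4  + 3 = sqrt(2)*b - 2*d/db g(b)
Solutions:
 g(b) = C1 + C2*exp(b*(2*2^(2/3)/(3*sqrt(57) + 23)^(1/3) + 4 + 2^(1/3)*(3*sqrt(57) + 23)^(1/3))/12)*sin(2^(1/3)*sqrt(3)*b*(-(3*sqrt(57) + 23)^(1/3) + 2*2^(1/3)/(3*sqrt(57) + 23)^(1/3))/12) + C3*exp(b*(2*2^(2/3)/(3*sqrt(57) + 23)^(1/3) + 4 + 2^(1/3)*(3*sqrt(57) + 23)^(1/3))/12)*cos(2^(1/3)*sqrt(3)*b*(-(3*sqrt(57) + 23)^(1/3) + 2*2^(1/3)/(3*sqrt(57) + 23)^(1/3))/12) + C4*exp(b*(-2^(1/3)*(3*sqrt(57) + 23)^(1/3) - 2*2^(2/3)/(3*sqrt(57) + 23)^(1/3) + 2)/6) - 2*b^3/3 + sqrt(2)*b^2/4 - 19*b/2
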